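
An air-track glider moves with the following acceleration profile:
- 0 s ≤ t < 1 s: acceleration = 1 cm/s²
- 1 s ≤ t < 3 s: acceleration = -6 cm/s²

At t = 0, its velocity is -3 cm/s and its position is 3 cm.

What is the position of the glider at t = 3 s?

On each constant-a segment, Δv = aΔt and Δx = v₀Δt + ½aΔt²; chain segment to segment.
0–1 s: v starts -3 cm/s; Δx = -3·1 + ½·1·1² = -2.5 cm; v ends -2 cm/s.
1–3 s: v starts -2 cm/s; Δx = -2·2 + ½·-6·2² = -16 cm; v ends -14 cm/s.
x(3) = 3 + Σ Δx = -15.5 cm.

-15.5 cm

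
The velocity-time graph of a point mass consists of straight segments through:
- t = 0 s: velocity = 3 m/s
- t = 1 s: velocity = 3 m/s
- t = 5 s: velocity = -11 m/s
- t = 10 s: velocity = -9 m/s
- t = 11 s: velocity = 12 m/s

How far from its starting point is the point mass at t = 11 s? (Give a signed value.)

-61.5 m

Displacement is the signed area under the v-t curve.
0–1 s: 3 × 1 = 3 m
1–5 s: ½(3 + -11)(4) = -16 m
5–10 s: ½(-11 + -9)(5) = -50 m
10–11 s: ½(-9 + 12)(1) = 1.5 m
Net displacement = -61.5 m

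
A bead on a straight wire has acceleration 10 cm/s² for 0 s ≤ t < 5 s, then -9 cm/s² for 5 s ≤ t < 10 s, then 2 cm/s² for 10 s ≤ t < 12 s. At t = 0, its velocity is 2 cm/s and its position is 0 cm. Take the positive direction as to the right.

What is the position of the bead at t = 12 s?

On each constant-a segment, Δv = aΔt and Δx = v₀Δt + ½aΔt²; chain segment to segment.
0–5 s: v starts 2 cm/s; Δx = 2·5 + ½·10·5² = 135 cm; v ends 52 cm/s.
5–10 s: v starts 52 cm/s; Δx = 52·5 + ½·-9·5² = 147.5 cm; v ends 7 cm/s.
10–12 s: v starts 7 cm/s; Δx = 7·2 + ½·2·2² = 18 cm; v ends 11 cm/s.
x(12) = 0 + Σ Δx = 300.5 cm.

300.5 cm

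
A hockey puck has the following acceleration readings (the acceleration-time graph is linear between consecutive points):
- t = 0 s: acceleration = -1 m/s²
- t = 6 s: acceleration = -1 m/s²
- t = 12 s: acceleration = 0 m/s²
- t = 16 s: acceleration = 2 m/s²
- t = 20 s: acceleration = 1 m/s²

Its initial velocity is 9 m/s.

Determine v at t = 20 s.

Δv equals the area under the a-t graph; then v = v₀ + Δv.
0–6 s: -1 × 6 = -6 m/s
6–12 s: ½(-1 + 0)(6) = -3 m/s
12–16 s: ½(0 + 2)(4) = 4 m/s
16–20 s: ½(2 + 1)(4) = 6 m/s
Δv = 1 m/s, so v(20) = 9 + (1) = 10 m/s.

10 m/s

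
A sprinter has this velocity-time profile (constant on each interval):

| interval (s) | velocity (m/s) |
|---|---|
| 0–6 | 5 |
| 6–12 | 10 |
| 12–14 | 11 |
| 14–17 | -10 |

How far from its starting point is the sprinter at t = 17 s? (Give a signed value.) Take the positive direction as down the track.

Displacement is the signed area under the v-t curve.
0–6 s: 5 × 6 = 30 m
6–12 s: 10 × 6 = 60 m
12–14 s: 11 × 2 = 22 m
14–17 s: -10 × 3 = -30 m
Net displacement = 82 m

82 m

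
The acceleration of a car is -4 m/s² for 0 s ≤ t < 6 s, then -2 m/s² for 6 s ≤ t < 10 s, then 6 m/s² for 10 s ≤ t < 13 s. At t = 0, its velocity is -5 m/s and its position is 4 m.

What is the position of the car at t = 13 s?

-314 m

On each constant-a segment, Δv = aΔt and Δx = v₀Δt + ½aΔt²; chain segment to segment.
0–6 s: v starts -5 m/s; Δx = -5·6 + ½·-4·6² = -102 m; v ends -29 m/s.
6–10 s: v starts -29 m/s; Δx = -29·4 + ½·-2·4² = -132 m; v ends -37 m/s.
10–13 s: v starts -37 m/s; Δx = -37·3 + ½·6·3² = -84 m; v ends -19 m/s.
x(13) = 4 + Σ Δx = -314 m.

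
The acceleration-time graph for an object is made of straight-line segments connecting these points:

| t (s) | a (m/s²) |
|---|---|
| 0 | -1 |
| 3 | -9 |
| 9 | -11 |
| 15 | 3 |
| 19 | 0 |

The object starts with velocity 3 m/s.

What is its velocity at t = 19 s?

-90 m/s

Δv equals the area under the a-t graph; then v = v₀ + Δv.
0–3 s: ½(-1 + -9)(3) = -15 m/s
3–9 s: ½(-9 + -11)(6) = -60 m/s
9–15 s: ½(-11 + 3)(6) = -24 m/s
15–19 s: ½(3 + 0)(4) = 6 m/s
Δv = -93 m/s, so v(19) = 3 + (-93) = -90 m/s.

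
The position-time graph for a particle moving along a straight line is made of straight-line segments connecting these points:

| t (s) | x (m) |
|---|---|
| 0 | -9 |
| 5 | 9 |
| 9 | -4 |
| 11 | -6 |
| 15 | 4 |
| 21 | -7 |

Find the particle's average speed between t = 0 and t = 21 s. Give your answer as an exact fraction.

Average speed = (total path length)/(elapsed time); on a piecewise-linear x-t graph the path length is Σ|Δx|.
0–5 s: |Δx| = |9 − -9| = 18 m
5–9 s: |Δx| = |-4 − 9| = 13 m
9–11 s: |Δx| = |-6 − -4| = 2 m
11–15 s: |Δx| = |4 − -6| = 10 m
15–21 s: |Δx| = |-7 − 4| = 11 m
Total path = 54 m; average speed = 54/21 = 18/7 m/s.

18/7 m/s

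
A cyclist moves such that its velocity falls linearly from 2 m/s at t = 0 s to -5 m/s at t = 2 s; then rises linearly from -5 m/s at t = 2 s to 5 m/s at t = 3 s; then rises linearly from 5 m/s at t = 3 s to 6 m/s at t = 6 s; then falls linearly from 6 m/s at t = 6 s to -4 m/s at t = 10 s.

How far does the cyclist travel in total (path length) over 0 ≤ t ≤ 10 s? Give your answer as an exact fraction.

1174/35 m

Distance (not displacement) is the total path length: add the absolute areas under v-t.
0–2 s: v = 0 at t = 4/7 s; triangle areas 4/7 + 25/7 = 29/7 m
2–3 s: v = 0 at t = 2.5 s; triangle areas 1.25 + 1.25 = 2.5 m
3–6 s: |½(5 + 6)(3)| = 16.5 m
6–10 s: v = 0 at t = 8.4 s; triangle areas 7.2 + 3.2 = 10.4 m
Total distance = 1174/35 m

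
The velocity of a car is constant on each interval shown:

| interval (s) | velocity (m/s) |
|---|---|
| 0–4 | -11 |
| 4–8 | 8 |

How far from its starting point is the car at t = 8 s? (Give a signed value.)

-12 m

Net displacement equals the area under the velocity-time graph (areas below the axis count negative).
0–4 s: -11 × 4 = -44 m
4–8 s: 8 × 4 = 32 m
Net displacement = -12 m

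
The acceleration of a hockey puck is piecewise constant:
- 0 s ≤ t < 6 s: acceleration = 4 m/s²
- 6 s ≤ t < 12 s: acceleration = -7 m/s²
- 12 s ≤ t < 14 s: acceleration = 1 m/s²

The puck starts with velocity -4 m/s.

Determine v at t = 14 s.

-20 m/s

Δv equals the area under the a-t graph; then v = v₀ + Δv.
0–6 s: 4 × 6 = 24 m/s
6–12 s: -7 × 6 = -42 m/s
12–14 s: 1 × 2 = 2 m/s
Δv = -16 m/s, so v(14) = -4 + (-16) = -20 m/s.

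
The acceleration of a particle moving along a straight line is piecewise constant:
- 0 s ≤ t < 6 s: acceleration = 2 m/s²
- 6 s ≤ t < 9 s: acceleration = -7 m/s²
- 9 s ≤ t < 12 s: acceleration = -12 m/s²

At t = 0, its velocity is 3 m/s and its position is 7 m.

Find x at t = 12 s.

2.5 m

On each constant-a segment, Δv = aΔt and Δx = v₀Δt + ½aΔt²; chain segment to segment.
0–6 s: v starts 3 m/s; Δx = 3·6 + ½·2·6² = 54 m; v ends 15 m/s.
6–9 s: v starts 15 m/s; Δx = 15·3 + ½·-7·3² = 13.5 m; v ends -6 m/s.
9–12 s: v starts -6 m/s; Δx = -6·3 + ½·-12·3² = -72 m; v ends -42 m/s.
x(12) = 7 + Σ Δx = 2.5 m.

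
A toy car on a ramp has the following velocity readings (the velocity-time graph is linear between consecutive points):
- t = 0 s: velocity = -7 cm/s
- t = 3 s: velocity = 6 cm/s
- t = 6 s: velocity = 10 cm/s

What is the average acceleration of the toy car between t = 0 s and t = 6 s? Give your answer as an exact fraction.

Average acceleration = Δv/Δt = (10 − -7)/(6 − 0) = 17/6 cm/s².

17/6 cm/s²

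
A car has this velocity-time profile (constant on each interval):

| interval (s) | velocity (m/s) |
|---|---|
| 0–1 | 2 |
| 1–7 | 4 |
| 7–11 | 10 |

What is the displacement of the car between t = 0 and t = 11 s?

66 m

Net displacement equals the area under the velocity-time graph (areas below the axis count negative).
0–1 s: 2 × 1 = 2 m
1–7 s: 4 × 6 = 24 m
7–11 s: 10 × 4 = 40 m
Net displacement = 66 m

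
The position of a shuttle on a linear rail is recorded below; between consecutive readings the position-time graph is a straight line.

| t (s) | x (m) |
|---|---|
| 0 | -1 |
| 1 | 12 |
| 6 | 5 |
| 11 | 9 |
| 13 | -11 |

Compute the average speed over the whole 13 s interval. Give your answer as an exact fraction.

44/13 m/s

Average speed = (total path length)/(elapsed time); on a piecewise-linear x-t graph the path length is Σ|Δx|.
0–1 s: |Δx| = |12 − -1| = 13 m
1–6 s: |Δx| = |5 − 12| = 7 m
6–11 s: |Δx| = |9 − 5| = 4 m
11–13 s: |Δx| = |-11 − 9| = 20 m
Total path = 44 m; average speed = 44/13 = 44/13 m/s.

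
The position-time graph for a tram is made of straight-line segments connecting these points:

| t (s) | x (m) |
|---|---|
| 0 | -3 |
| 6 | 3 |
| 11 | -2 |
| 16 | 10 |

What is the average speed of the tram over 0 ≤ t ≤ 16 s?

Average speed = (total path length)/(elapsed time); on a piecewise-linear x-t graph the path length is Σ|Δx|.
0–6 s: |Δx| = |3 − -3| = 6 m
6–11 s: |Δx| = |-2 − 3| = 5 m
11–16 s: |Δx| = |10 − -2| = 12 m
Total path = 23 m; average speed = 23/16 = 1.4375 m/s.

1.4375 m/s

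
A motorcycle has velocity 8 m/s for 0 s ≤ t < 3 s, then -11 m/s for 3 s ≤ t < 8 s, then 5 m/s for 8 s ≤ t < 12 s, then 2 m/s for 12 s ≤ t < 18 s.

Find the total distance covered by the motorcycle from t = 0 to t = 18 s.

Total distance travelled is ∫|v| dt — sum the magnitudes of each area piece.
0–3 s: |8| × 3 = 24 m
3–8 s: |-11| × 5 = 55 m
8–12 s: |5| × 4 = 20 m
12–18 s: |2| × 6 = 12 m
Total distance = 111 m

111 m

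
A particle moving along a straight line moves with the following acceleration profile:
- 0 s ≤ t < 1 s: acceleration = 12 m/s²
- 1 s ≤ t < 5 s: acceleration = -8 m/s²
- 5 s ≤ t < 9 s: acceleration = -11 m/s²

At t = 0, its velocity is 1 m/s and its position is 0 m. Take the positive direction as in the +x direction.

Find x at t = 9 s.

On each constant-a segment, Δv = aΔt and Δx = v₀Δt + ½aΔt²; chain segment to segment.
0–1 s: v starts 1 m/s; Δx = 1·1 + ½·12·1² = 7 m; v ends 13 m/s.
1–5 s: v starts 13 m/s; Δx = 13·4 + ½·-8·4² = -12 m; v ends -19 m/s.
5–9 s: v starts -19 m/s; Δx = -19·4 + ½·-11·4² = -164 m; v ends -63 m/s.
x(9) = 0 + Σ Δx = -169 m.

-169 m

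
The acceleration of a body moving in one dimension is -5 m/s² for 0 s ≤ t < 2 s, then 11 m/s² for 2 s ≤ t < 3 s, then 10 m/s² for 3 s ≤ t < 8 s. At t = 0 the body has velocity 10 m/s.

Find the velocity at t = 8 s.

Δv equals the area under the a-t graph; then v = v₀ + Δv.
0–2 s: -5 × 2 = -10 m/s
2–3 s: 11 × 1 = 11 m/s
3–8 s: 10 × 5 = 50 m/s
Δv = 51 m/s, so v(8) = 10 + (51) = 61 m/s.

61 m/s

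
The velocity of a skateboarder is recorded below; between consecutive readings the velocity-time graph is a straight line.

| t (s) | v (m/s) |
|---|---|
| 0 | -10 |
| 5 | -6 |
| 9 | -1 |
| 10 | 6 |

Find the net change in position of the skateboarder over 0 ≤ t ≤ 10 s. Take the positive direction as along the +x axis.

-51.5 m

Net displacement equals the area under the velocity-time graph (areas below the axis count negative).
0–5 s: ½(-10 + -6)(5) = -40 m
5–9 s: ½(-6 + -1)(4) = -14 m
9–10 s: ½(-1 + 6)(1) = 2.5 m
Net displacement = -51.5 m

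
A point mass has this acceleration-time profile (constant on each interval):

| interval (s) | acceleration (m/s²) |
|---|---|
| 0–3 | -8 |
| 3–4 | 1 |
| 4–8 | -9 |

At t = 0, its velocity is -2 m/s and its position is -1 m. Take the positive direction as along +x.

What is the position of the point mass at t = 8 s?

-240.5 m

On each constant-a segment, Δv = aΔt and Δx = v₀Δt + ½aΔt²; chain segment to segment.
0–3 s: v starts -2 m/s; Δx = -2·3 + ½·-8·3² = -42 m; v ends -26 m/s.
3–4 s: v starts -26 m/s; Δx = -26·1 + ½·1·1² = -25.5 m; v ends -25 m/s.
4–8 s: v starts -25 m/s; Δx = -25·4 + ½·-9·4² = -172 m; v ends -61 m/s.
x(8) = -1 + Σ Δx = -240.5 m.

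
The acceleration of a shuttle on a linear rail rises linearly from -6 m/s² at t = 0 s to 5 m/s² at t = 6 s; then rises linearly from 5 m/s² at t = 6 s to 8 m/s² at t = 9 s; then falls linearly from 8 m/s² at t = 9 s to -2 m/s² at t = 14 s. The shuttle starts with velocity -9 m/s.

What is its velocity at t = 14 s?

Δv equals the area under the a-t graph; then v = v₀ + Δv.
0–6 s: ½(-6 + 5)(6) = -3 m/s
6–9 s: ½(5 + 8)(3) = 19.5 m/s
9–14 s: ½(8 + -2)(5) = 15 m/s
Δv = 31.5 m/s, so v(14) = -9 + (31.5) = 22.5 m/s.

22.5 m/s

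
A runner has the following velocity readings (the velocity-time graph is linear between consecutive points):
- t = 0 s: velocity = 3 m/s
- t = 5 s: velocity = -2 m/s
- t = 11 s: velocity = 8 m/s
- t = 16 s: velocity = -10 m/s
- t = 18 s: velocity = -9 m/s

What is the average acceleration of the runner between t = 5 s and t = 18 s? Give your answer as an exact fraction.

Average acceleration = Δv/Δt = (-9 − -2)/(18 − 5) = -7/13 m/s².

-7/13 m/s²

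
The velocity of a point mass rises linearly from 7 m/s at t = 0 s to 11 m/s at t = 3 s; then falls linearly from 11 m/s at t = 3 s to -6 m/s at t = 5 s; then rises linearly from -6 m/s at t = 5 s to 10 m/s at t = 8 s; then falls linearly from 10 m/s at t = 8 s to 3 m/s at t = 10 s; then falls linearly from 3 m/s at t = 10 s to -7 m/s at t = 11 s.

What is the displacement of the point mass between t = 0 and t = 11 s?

49 m

Displacement is the signed area under the v-t curve.
0–3 s: ½(7 + 11)(3) = 27 m
3–5 s: ½(11 + -6)(2) = 5 m
5–8 s: ½(-6 + 10)(3) = 6 m
8–10 s: ½(10 + 3)(2) = 13 m
10–11 s: ½(3 + -7)(1) = -2 m
Net displacement = 49 m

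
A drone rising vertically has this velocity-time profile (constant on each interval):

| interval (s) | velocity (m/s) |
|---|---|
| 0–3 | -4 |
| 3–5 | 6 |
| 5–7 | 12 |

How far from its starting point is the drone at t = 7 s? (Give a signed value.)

Displacement is the signed area under the v-t curve.
0–3 s: -4 × 3 = -12 m
3–5 s: 6 × 2 = 12 m
5–7 s: 12 × 2 = 24 m
Net displacement = 24 m

24 m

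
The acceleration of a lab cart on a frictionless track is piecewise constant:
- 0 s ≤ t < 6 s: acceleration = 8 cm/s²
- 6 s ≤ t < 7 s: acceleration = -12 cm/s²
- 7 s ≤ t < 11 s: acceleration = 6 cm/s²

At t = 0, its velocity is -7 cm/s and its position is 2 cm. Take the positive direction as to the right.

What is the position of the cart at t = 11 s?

303 cm

On each constant-a segment, Δv = aΔt and Δx = v₀Δt + ½aΔt²; chain segment to segment.
0–6 s: v starts -7 cm/s; Δx = -7·6 + ½·8·6² = 102 cm; v ends 41 cm/s.
6–7 s: v starts 41 cm/s; Δx = 41·1 + ½·-12·1² = 35 cm; v ends 29 cm/s.
7–11 s: v starts 29 cm/s; Δx = 29·4 + ½·6·4² = 164 cm; v ends 53 cm/s.
x(11) = 2 + Σ Δx = 303 cm.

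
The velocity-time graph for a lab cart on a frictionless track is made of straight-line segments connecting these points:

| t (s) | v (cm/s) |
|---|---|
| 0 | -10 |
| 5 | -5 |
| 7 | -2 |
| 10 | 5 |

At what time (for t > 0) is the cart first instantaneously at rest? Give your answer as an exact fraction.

v changes sign on 7–10 s (from -2 to 5); the graph is linear there, so v = 0 at t = 7 + (2)·(10 − 7)/(5 − -2) = 55/7 s.

t = 55/7 s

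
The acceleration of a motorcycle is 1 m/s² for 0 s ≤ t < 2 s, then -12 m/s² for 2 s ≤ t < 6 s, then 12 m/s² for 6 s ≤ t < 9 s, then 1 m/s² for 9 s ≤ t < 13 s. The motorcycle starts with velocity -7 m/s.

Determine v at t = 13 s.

-13 m/s

Δv equals the area under the a-t graph; then v = v₀ + Δv.
0–2 s: 1 × 2 = 2 m/s
2–6 s: -12 × 4 = -48 m/s
6–9 s: 12 × 3 = 36 m/s
9–13 s: 1 × 4 = 4 m/s
Δv = -6 m/s, so v(13) = -7 + (-6) = -13 m/s.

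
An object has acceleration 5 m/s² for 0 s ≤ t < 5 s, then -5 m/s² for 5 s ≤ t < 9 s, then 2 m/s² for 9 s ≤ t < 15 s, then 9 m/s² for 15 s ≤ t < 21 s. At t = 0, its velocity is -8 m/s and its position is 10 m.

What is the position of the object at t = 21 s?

On each constant-a segment, Δv = aΔt and Δx = v₀Δt + ½aΔt²; chain segment to segment.
0–5 s: v starts -8 m/s; Δx = -8·5 + ½·5·5² = 22.5 m; v ends 17 m/s.
5–9 s: v starts 17 m/s; Δx = 17·4 + ½·-5·4² = 28 m; v ends -3 m/s.
9–15 s: v starts -3 m/s; Δx = -3·6 + ½·2·6² = 18 m; v ends 9 m/s.
15–21 s: v starts 9 m/s; Δx = 9·6 + ½·9·6² = 216 m; v ends 63 m/s.
x(21) = 10 + Σ Δx = 294.5 m.

294.5 m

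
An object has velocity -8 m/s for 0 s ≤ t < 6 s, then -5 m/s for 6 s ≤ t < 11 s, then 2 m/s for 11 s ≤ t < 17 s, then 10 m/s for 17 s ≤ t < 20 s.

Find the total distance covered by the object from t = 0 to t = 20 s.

115 m

Distance (not displacement) is the total path length: add the absolute areas under v-t.
0–6 s: |-8| × 6 = 48 m
6–11 s: |-5| × 5 = 25 m
11–17 s: |2| × 6 = 12 m
17–20 s: |10| × 3 = 30 m
Total distance = 115 m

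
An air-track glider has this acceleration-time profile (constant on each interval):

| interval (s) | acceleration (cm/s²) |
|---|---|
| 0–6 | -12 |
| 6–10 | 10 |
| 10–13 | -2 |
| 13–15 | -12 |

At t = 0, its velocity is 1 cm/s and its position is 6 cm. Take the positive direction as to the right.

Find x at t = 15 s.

-608 cm

On each constant-a segment, Δv = aΔt and Δx = v₀Δt + ½aΔt²; chain segment to segment.
0–6 s: v starts 1 cm/s; Δx = 1·6 + ½·-12·6² = -210 cm; v ends -71 cm/s.
6–10 s: v starts -71 cm/s; Δx = -71·4 + ½·10·4² = -204 cm; v ends -31 cm/s.
10–13 s: v starts -31 cm/s; Δx = -31·3 + ½·-2·3² = -102 cm; v ends -37 cm/s.
13–15 s: v starts -37 cm/s; Δx = -37·2 + ½·-12·2² = -98 cm; v ends -61 cm/s.
x(15) = 6 + Σ Δx = -608 cm.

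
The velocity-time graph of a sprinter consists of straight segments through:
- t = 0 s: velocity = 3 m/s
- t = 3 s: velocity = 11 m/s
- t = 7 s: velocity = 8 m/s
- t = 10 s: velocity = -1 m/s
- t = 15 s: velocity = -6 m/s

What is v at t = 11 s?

-2 m/s

On 10–15 s the graph is linear from -1 to -6 m/s: v(11) = -1 + (-6 − -1)·(11 − 10)/(15 − 10) = -2 m/s.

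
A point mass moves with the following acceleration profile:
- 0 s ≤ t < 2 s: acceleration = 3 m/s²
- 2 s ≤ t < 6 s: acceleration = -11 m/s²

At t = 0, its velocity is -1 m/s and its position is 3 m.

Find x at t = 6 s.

On each constant-a segment, Δv = aΔt and Δx = v₀Δt + ½aΔt²; chain segment to segment.
0–2 s: v starts -1 m/s; Δx = -1·2 + ½·3·2² = 4 m; v ends 5 m/s.
2–6 s: v starts 5 m/s; Δx = 5·4 + ½·-11·4² = -68 m; v ends -39 m/s.
x(6) = 3 + Σ Δx = -61 m.

-61 m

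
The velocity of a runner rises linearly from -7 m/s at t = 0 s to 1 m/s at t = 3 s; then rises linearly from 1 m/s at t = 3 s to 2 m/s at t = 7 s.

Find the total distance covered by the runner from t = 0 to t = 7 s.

15.375 m

Distance (not displacement) is the total path length: add the absolute areas under v-t.
0–3 s: v = 0 at t = 2.625 s; triangle areas 9.1875 + 0.1875 = 9.375 m
3–7 s: |½(1 + 2)(4)| = 6 m
Total distance = 15.375 m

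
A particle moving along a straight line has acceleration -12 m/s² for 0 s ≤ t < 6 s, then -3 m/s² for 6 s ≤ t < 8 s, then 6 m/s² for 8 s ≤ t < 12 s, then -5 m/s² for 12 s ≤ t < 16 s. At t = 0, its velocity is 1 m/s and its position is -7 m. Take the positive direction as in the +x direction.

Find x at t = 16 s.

-877 m

On each constant-a segment, Δv = aΔt and Δx = v₀Δt + ½aΔt²; chain segment to segment.
0–6 s: v starts 1 m/s; Δx = 1·6 + ½·-12·6² = -210 m; v ends -71 m/s.
6–8 s: v starts -71 m/s; Δx = -71·2 + ½·-3·2² = -148 m; v ends -77 m/s.
8–12 s: v starts -77 m/s; Δx = -77·4 + ½·6·4² = -260 m; v ends -53 m/s.
12–16 s: v starts -53 m/s; Δx = -53·4 + ½·-5·4² = -252 m; v ends -73 m/s.
x(16) = -7 + Σ Δx = -877 m.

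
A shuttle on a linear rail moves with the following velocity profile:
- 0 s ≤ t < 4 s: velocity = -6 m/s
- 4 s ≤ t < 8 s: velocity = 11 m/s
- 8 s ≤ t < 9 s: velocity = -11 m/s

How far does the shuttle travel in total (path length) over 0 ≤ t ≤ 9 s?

79 m

Total distance travelled is ∫|v| dt — sum the magnitudes of each area piece.
0–4 s: |-6| × 4 = 24 m
4–8 s: |11| × 4 = 44 m
8–9 s: |-11| × 1 = 11 m
Total distance = 79 m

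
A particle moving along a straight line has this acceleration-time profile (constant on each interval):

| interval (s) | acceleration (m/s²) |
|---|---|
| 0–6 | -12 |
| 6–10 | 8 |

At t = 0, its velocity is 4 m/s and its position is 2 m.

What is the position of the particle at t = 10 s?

-398 m

On each constant-a segment, Δv = aΔt and Δx = v₀Δt + ½aΔt²; chain segment to segment.
0–6 s: v starts 4 m/s; Δx = 4·6 + ½·-12·6² = -192 m; v ends -68 m/s.
6–10 s: v starts -68 m/s; Δx = -68·4 + ½·8·4² = -208 m; v ends -36 m/s.
x(10) = 2 + Σ Δx = -398 m.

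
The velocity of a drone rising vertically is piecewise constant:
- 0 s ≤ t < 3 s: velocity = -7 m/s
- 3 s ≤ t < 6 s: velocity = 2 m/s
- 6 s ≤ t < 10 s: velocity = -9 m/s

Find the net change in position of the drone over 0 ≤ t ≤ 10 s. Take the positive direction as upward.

Displacement is the signed area under the v-t curve.
0–3 s: -7 × 3 = -21 m
3–6 s: 2 × 3 = 6 m
6–10 s: -9 × 4 = -36 m
Net displacement = -51 m

-51 m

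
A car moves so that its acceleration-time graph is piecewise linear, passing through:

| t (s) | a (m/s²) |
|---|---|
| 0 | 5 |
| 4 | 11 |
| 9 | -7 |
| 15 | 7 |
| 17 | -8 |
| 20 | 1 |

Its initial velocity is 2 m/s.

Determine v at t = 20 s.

32.5 m/s

Δv equals the area under the a-t graph; then v = v₀ + Δv.
0–4 s: ½(5 + 11)(4) = 32 m/s
4–9 s: ½(11 + -7)(5) = 10 m/s
9–15 s: ½(-7 + 7)(6) = 0 m/s
15–17 s: ½(7 + -8)(2) = -1 m/s
17–20 s: ½(-8 + 1)(3) = -10.5 m/s
Δv = 30.5 m/s, so v(20) = 2 + (30.5) = 32.5 m/s.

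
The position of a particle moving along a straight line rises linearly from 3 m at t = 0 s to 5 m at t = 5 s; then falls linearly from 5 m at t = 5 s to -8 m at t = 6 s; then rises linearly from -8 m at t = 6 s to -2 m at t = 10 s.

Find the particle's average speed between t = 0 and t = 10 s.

2.1 m/s

Average speed = (total path length)/(elapsed time); on a piecewise-linear x-t graph the path length is Σ|Δx|.
0–5 s: |Δx| = |5 − 3| = 2 m
5–6 s: |Δx| = |-8 − 5| = 13 m
6–10 s: |Δx| = |-2 − -8| = 6 m
Total path = 21 m; average speed = 21/10 = 2.1 m/s.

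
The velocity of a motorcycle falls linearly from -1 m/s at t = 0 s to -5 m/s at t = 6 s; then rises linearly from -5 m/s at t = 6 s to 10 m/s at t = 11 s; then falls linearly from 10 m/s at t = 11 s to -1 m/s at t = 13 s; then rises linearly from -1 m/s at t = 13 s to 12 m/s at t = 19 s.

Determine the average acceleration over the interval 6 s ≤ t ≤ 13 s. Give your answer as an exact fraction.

4/7 m/s²

Average acceleration = Δv/Δt = (-1 − -5)/(13 − 6) = 4/7 m/s².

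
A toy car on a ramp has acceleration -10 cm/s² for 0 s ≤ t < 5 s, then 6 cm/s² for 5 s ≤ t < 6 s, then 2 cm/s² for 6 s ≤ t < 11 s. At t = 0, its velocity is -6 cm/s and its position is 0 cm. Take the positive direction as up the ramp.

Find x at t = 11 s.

-433 cm

On each constant-a segment, Δv = aΔt and Δx = v₀Δt + ½aΔt²; chain segment to segment.
0–5 s: v starts -6 cm/s; Δx = -6·5 + ½·-10·5² = -155 cm; v ends -56 cm/s.
5–6 s: v starts -56 cm/s; Δx = -56·1 + ½·6·1² = -53 cm; v ends -50 cm/s.
6–11 s: v starts -50 cm/s; Δx = -50·5 + ½·2·5² = -225 cm; v ends -40 cm/s.
x(11) = 0 + Σ Δx = -433 cm.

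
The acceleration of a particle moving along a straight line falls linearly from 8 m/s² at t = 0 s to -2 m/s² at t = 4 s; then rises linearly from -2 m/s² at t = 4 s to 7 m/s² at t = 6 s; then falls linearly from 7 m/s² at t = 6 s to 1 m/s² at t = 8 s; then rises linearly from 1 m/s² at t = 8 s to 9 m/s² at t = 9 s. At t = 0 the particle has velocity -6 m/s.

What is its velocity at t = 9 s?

24 m/s

Δv equals the area under the a-t graph; then v = v₀ + Δv.
0–4 s: ½(8 + -2)(4) = 12 m/s
4–6 s: ½(-2 + 7)(2) = 5 m/s
6–8 s: ½(7 + 1)(2) = 8 m/s
8–9 s: ½(1 + 9)(1) = 5 m/s
Δv = 30 m/s, so v(9) = -6 + (30) = 24 m/s.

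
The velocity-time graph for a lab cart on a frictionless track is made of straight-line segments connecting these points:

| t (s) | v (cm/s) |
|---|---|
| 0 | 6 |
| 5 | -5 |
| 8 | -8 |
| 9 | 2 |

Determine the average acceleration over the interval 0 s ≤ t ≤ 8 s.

Average acceleration = Δv/Δt = (-8 − 6)/(8 − 0) = -1.75 cm/s².

-1.75 cm/s²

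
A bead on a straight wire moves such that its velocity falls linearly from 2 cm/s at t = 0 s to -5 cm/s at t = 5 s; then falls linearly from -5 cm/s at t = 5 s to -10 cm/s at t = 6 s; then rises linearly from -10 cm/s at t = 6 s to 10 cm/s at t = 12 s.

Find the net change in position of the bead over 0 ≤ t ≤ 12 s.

-15 cm

Net displacement equals the area under the velocity-time graph (areas below the axis count negative).
0–5 s: ½(2 + -5)(5) = -7.5 cm
5–6 s: ½(-5 + -10)(1) = -7.5 cm
6–12 s: ½(-10 + 10)(6) = 0 cm
Net displacement = -15 cm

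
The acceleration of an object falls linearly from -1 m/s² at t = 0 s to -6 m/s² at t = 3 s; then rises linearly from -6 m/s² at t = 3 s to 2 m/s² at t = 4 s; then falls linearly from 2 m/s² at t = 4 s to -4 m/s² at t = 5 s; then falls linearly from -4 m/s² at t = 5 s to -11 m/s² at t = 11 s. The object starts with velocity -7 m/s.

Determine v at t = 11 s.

Δv equals the area under the a-t graph; then v = v₀ + Δv.
0–3 s: ½(-1 + -6)(3) = -10.5 m/s
3–4 s: ½(-6 + 2)(1) = -2 m/s
4–5 s: ½(2 + -4)(1) = -1 m/s
5–11 s: ½(-4 + -11)(6) = -45 m/s
Δv = -58.5 m/s, so v(11) = -7 + (-58.5) = -65.5 m/s.

-65.5 m/s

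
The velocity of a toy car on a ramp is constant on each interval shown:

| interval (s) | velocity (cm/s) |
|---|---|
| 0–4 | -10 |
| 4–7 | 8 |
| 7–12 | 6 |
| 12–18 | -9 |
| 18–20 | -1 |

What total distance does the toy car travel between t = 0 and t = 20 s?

150 cm

Distance (not displacement) is the total path length: add the absolute areas under v-t.
0–4 s: |-10| × 4 = 40 cm
4–7 s: |8| × 3 = 24 cm
7–12 s: |6| × 5 = 30 cm
12–18 s: |-9| × 6 = 54 cm
18–20 s: |-1| × 2 = 2 cm
Total distance = 150 cm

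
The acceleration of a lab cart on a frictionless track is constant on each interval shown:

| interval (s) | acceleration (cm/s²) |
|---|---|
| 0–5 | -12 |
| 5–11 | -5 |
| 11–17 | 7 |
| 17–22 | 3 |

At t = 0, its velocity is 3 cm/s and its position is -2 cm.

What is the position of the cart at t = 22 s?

-1152.5 cm

On each constant-a segment, Δv = aΔt and Δx = v₀Δt + ½aΔt²; chain segment to segment.
0–5 s: v starts 3 cm/s; Δx = 3·5 + ½·-12·5² = -135 cm; v ends -57 cm/s.
5–11 s: v starts -57 cm/s; Δx = -57·6 + ½·-5·6² = -432 cm; v ends -87 cm/s.
11–17 s: v starts -87 cm/s; Δx = -87·6 + ½·7·6² = -396 cm; v ends -45 cm/s.
17–22 s: v starts -45 cm/s; Δx = -45·5 + ½·3·5² = -187.5 cm; v ends -30 cm/s.
x(22) = -2 + Σ Δx = -1152.5 cm.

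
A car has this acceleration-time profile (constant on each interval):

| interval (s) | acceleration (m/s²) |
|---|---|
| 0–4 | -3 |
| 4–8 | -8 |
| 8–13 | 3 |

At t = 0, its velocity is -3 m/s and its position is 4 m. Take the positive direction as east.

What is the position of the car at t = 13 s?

-353.5 m

On each constant-a segment, Δv = aΔt and Δx = v₀Δt + ½aΔt²; chain segment to segment.
0–4 s: v starts -3 m/s; Δx = -3·4 + ½·-3·4² = -36 m; v ends -15 m/s.
4–8 s: v starts -15 m/s; Δx = -15·4 + ½·-8·4² = -124 m; v ends -47 m/s.
8–13 s: v starts -47 m/s; Δx = -47·5 + ½·3·5² = -197.5 m; v ends -32 m/s.
x(13) = 4 + Σ Δx = -353.5 m.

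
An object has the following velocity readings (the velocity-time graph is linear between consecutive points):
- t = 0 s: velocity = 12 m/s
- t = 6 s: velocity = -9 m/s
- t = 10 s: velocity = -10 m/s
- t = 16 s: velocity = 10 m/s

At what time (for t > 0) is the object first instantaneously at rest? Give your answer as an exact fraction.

v changes sign on 0–6 s (from 12 to -9); the graph is linear there, so v = 0 at t = 0 + (-12)·(6 − 0)/(-9 − 12) = 24/7 s.

t = 24/7 s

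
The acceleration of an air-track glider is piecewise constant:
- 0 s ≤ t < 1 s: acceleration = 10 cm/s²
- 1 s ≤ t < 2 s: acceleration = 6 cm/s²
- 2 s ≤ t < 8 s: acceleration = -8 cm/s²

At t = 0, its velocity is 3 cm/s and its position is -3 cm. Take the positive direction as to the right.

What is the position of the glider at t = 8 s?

On each constant-a segment, Δv = aΔt and Δx = v₀Δt + ½aΔt²; chain segment to segment.
0–1 s: v starts 3 cm/s; Δx = 3·1 + ½·10·1² = 8 cm; v ends 13 cm/s.
1–2 s: v starts 13 cm/s; Δx = 13·1 + ½·6·1² = 16 cm; v ends 19 cm/s.
2–8 s: v starts 19 cm/s; Δx = 19·6 + ½·-8·6² = -30 cm; v ends -29 cm/s.
x(8) = -3 + Σ Δx = -9 cm.

-9 cm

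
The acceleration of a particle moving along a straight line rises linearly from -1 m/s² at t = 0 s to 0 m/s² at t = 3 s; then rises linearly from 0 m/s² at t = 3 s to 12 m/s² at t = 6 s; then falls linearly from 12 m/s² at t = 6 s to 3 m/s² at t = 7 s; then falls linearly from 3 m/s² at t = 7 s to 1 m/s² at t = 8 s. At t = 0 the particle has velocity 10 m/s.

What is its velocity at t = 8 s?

36 m/s

Δv equals the area under the a-t graph; then v = v₀ + Δv.
0–3 s: ½(-1 + 0)(3) = -1.5 m/s
3–6 s: ½(0 + 12)(3) = 18 m/s
6–7 s: ½(12 + 3)(1) = 7.5 m/s
7–8 s: ½(3 + 1)(1) = 2 m/s
Δv = 26 m/s, so v(8) = 10 + (26) = 36 m/s.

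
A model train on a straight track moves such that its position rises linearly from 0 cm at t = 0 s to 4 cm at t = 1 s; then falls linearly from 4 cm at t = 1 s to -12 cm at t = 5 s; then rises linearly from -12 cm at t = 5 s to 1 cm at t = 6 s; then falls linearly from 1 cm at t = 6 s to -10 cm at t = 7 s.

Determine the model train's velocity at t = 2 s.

-4 cm/s

Velocity is the slope of the x-t graph on 1–5 s: (-12 − 4)/(5 − 1) = -4 cm/s.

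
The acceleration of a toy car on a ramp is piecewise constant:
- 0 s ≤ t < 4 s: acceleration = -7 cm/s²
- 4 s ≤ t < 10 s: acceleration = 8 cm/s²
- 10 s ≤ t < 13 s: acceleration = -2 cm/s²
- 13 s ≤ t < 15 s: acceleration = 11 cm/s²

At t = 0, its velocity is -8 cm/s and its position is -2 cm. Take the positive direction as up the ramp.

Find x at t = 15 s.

On each constant-a segment, Δv = aΔt and Δx = v₀Δt + ½aΔt²; chain segment to segment.
0–4 s: v starts -8 cm/s; Δx = -8·4 + ½·-7·4² = -88 cm; v ends -36 cm/s.
4–10 s: v starts -36 cm/s; Δx = -36·6 + ½·8·6² = -72 cm; v ends 12 cm/s.
10–13 s: v starts 12 cm/s; Δx = 12·3 + ½·-2·3² = 27 cm; v ends 6 cm/s.
13–15 s: v starts 6 cm/s; Δx = 6·2 + ½·11·2² = 34 cm; v ends 28 cm/s.
x(15) = -2 + Σ Δx = -101 cm.

-101 cm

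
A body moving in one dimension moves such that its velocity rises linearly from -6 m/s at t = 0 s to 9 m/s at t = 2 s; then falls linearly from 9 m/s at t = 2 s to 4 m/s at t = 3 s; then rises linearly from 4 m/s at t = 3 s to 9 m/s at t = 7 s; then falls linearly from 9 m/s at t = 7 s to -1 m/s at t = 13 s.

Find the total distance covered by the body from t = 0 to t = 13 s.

Total distance travelled is ∫|v| dt — sum the magnitudes of each area piece.
0–2 s: v = 0 at t = 0.8 s; triangle areas 2.4 + 5.4 = 7.8 m
2–3 s: |½(9 + 4)(1)| = 6.5 m
3–7 s: |½(4 + 9)(4)| = 26 m
7–13 s: v = 0 at t = 12.4 s; triangle areas 24.3 + 0.3 = 24.6 m
Total distance = 64.9 m

64.9 m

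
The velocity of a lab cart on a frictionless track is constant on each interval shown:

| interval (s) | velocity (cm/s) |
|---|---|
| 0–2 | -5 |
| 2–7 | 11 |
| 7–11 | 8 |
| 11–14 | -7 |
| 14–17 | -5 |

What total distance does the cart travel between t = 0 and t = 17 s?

Total distance travelled is ∫|v| dt — sum the magnitudes of each area piece.
0–2 s: |-5| × 2 = 10 cm
2–7 s: |11| × 5 = 55 cm
7–11 s: |8| × 4 = 32 cm
11–14 s: |-7| × 3 = 21 cm
14–17 s: |-5| × 3 = 15 cm
Total distance = 133 cm

133 cm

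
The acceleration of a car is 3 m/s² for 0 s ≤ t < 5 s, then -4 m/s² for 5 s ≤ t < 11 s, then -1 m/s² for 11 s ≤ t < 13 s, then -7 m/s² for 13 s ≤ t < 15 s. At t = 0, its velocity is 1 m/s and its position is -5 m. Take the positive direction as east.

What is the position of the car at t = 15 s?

9.5 m

On each constant-a segment, Δv = aΔt and Δx = v₀Δt + ½aΔt²; chain segment to segment.
0–5 s: v starts 1 m/s; Δx = 1·5 + ½·3·5² = 42.5 m; v ends 16 m/s.
5–11 s: v starts 16 m/s; Δx = 16·6 + ½·-4·6² = 24 m; v ends -8 m/s.
11–13 s: v starts -8 m/s; Δx = -8·2 + ½·-1·2² = -18 m; v ends -10 m/s.
13–15 s: v starts -10 m/s; Δx = -10·2 + ½·-7·2² = -34 m; v ends -24 m/s.
x(15) = -5 + Σ Δx = 9.5 m.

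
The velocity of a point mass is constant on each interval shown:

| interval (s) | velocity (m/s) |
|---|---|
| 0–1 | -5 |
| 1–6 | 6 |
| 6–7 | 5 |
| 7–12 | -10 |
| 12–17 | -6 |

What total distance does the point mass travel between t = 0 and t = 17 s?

Distance (not displacement) is the total path length: add the absolute areas under v-t.
0–1 s: |-5| × 1 = 5 m
1–6 s: |6| × 5 = 30 m
6–7 s: |5| × 1 = 5 m
7–12 s: |-10| × 5 = 50 m
12–17 s: |-6| × 5 = 30 m
Total distance = 120 m

120 m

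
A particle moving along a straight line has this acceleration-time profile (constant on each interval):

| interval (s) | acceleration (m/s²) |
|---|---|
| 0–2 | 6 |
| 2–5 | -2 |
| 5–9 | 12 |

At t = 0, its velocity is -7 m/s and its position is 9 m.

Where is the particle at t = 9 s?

On each constant-a segment, Δv = aΔt and Δx = v₀Δt + ½aΔt²; chain segment to segment.
0–2 s: v starts -7 m/s; Δx = -7·2 + ½·6·2² = -2 m; v ends 5 m/s.
2–5 s: v starts 5 m/s; Δx = 5·3 + ½·-2·3² = 6 m; v ends -1 m/s.
5–9 s: v starts -1 m/s; Δx = -1·4 + ½·12·4² = 92 m; v ends 47 m/s.
x(9) = 9 + Σ Δx = 105 m.

105 m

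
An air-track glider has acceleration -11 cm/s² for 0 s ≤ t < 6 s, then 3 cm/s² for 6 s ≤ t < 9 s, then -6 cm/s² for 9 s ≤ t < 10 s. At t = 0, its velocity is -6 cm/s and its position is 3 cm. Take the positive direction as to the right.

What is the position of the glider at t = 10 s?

On each constant-a segment, Δv = aΔt and Δx = v₀Δt + ½aΔt²; chain segment to segment.
0–6 s: v starts -6 cm/s; Δx = -6·6 + ½·-11·6² = -234 cm; v ends -72 cm/s.
6–9 s: v starts -72 cm/s; Δx = -72·3 + ½·3·3² = -202.5 cm; v ends -63 cm/s.
9–10 s: v starts -63 cm/s; Δx = -63·1 + ½·-6·1² = -66 cm; v ends -69 cm/s.
x(10) = 3 + Σ Δx = -499.5 cm.

-499.5 cm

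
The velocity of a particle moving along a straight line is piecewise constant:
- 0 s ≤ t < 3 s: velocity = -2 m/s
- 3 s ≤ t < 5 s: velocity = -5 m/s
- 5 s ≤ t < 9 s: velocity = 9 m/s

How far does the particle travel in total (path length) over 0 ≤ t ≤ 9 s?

Total distance travelled is ∫|v| dt — sum the magnitudes of each area piece.
0–3 s: |-2| × 3 = 6 m
3–5 s: |-5| × 2 = 10 m
5–9 s: |9| × 4 = 36 m
Total distance = 52 m

52 m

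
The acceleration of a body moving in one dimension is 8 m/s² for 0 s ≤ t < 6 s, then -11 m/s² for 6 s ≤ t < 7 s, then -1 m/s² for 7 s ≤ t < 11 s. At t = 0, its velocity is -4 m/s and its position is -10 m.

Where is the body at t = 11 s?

On each constant-a segment, Δv = aΔt and Δx = v₀Δt + ½aΔt²; chain segment to segment.
0–6 s: v starts -4 m/s; Δx = -4·6 + ½·8·6² = 120 m; v ends 44 m/s.
6–7 s: v starts 44 m/s; Δx = 44·1 + ½·-11·1² = 38.5 m; v ends 33 m/s.
7–11 s: v starts 33 m/s; Δx = 33·4 + ½·-1·4² = 124 m; v ends 29 m/s.
x(11) = -10 + Σ Δx = 272.5 m.

272.5 m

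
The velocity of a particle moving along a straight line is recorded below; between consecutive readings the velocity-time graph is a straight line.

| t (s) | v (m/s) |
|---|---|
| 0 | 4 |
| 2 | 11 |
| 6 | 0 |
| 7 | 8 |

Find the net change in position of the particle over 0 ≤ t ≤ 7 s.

Displacement is the signed area under the v-t curve.
0–2 s: ½(4 + 11)(2) = 15 m
2–6 s: ½(11 + 0)(4) = 22 m
6–7 s: ½(0 + 8)(1) = 4 m
Net displacement = 41 m

41 m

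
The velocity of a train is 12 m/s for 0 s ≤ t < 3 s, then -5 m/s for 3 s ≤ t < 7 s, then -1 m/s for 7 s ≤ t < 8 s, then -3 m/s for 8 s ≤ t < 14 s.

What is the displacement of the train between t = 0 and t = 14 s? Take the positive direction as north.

Displacement is the signed area under the v-t curve.
0–3 s: 12 × 3 = 36 m
3–7 s: -5 × 4 = -20 m
7–8 s: -1 × 1 = -1 m
8–14 s: -3 × 6 = -18 m
Net displacement = -3 m

-3 m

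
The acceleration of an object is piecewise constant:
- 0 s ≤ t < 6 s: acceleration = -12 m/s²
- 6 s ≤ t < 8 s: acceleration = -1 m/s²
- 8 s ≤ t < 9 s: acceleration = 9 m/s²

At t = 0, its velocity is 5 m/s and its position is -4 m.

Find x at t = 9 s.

On each constant-a segment, Δv = aΔt and Δx = v₀Δt + ½aΔt²; chain segment to segment.
0–6 s: v starts 5 m/s; Δx = 5·6 + ½·-12·6² = -186 m; v ends -67 m/s.
6–8 s: v starts -67 m/s; Δx = -67·2 + ½·-1·2² = -136 m; v ends -69 m/s.
8–9 s: v starts -69 m/s; Δx = -69·1 + ½·9·1² = -64.5 m; v ends -60 m/s.
x(9) = -4 + Σ Δx = -390.5 m.

-390.5 m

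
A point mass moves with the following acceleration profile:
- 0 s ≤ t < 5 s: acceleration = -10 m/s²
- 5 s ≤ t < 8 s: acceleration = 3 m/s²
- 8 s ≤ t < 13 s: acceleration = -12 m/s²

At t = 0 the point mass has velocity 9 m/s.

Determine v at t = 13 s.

Δv equals the area under the a-t graph; then v = v₀ + Δv.
0–5 s: -10 × 5 = -50 m/s
5–8 s: 3 × 3 = 9 m/s
8–13 s: -12 × 5 = -60 m/s
Δv = -101 m/s, so v(13) = 9 + (-101) = -92 m/s.

-92 m/s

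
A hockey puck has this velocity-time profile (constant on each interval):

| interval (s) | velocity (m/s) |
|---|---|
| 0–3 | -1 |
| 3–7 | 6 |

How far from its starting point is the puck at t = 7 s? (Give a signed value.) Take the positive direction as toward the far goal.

Net displacement equals the area under the velocity-time graph (areas below the axis count negative).
0–3 s: -1 × 3 = -3 m
3–7 s: 6 × 4 = 24 m
Net displacement = 21 m

21 m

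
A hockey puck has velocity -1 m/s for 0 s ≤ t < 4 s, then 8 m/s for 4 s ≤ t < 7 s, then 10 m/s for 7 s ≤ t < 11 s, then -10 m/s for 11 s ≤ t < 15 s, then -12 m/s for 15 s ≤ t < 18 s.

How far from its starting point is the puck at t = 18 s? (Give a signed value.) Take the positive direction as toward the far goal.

Net displacement equals the area under the velocity-time graph (areas below the axis count negative).
0–4 s: -1 × 4 = -4 m
4–7 s: 8 × 3 = 24 m
7–11 s: 10 × 4 = 40 m
11–15 s: -10 × 4 = -40 m
15–18 s: -12 × 3 = -36 m
Net displacement = -16 m

-16 m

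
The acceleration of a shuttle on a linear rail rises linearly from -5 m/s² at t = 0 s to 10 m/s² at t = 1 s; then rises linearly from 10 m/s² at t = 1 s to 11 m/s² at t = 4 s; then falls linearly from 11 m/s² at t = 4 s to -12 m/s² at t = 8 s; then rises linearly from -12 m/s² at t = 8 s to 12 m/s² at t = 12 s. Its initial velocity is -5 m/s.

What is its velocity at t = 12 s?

27 m/s

Δv equals the area under the a-t graph; then v = v₀ + Δv.
0–1 s: ½(-5 + 10)(1) = 2.5 m/s
1–4 s: ½(10 + 11)(3) = 31.5 m/s
4–8 s: ½(11 + -12)(4) = -2 m/s
8–12 s: ½(-12 + 12)(4) = 0 m/s
Δv = 32 m/s, so v(12) = -5 + (32) = 27 m/s.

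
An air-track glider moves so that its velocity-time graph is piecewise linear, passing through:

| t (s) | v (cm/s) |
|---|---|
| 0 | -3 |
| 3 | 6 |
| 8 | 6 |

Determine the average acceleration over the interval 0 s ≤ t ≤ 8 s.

Average acceleration = Δv/Δt = (6 − -3)/(8 − 0) = 1.125 cm/s².

1.125 cm/s²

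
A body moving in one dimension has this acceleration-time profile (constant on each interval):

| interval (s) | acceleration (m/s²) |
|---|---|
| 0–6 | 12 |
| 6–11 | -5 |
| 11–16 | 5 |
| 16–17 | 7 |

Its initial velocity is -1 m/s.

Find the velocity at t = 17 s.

78 m/s

Δv equals the area under the a-t graph; then v = v₀ + Δv.
0–6 s: 12 × 6 = 72 m/s
6–11 s: -5 × 5 = -25 m/s
11–16 s: 5 × 5 = 25 m/s
16–17 s: 7 × 1 = 7 m/s
Δv = 79 m/s, so v(17) = -1 + (79) = 78 m/s.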